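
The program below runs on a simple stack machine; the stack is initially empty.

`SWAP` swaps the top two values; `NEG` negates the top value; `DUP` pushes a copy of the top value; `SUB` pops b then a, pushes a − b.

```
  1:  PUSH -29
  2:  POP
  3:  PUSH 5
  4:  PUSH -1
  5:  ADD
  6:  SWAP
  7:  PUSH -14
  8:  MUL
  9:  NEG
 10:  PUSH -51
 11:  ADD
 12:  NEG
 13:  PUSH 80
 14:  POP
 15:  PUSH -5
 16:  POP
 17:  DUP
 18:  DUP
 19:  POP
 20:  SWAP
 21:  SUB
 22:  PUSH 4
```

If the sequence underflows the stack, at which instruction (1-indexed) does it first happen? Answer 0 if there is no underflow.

6

PUSH -29 -> -29
POP      -> (empty)
PUSH 5   -> 5
PUSH -1  -> 5 -1
ADD      -> 4
SWAP  — needs 2 operands, stack has 1 → underflow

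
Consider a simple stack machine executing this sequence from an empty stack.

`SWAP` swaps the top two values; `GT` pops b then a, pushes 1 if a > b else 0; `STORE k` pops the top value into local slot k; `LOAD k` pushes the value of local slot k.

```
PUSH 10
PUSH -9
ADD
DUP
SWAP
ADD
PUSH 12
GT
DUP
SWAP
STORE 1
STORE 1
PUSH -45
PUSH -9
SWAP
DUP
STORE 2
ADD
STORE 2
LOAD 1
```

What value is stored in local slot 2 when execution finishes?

PUSH 10  : 10
PUSH -9  : 10 -9
ADD      : 1
DUP      : 1 1
SWAP     : 1 1
ADD      : 2
PUSH 12  : 2 12
GT       : 0
DUP      : 0 0
SWAP     : 0 0
STORE 1  : 0
STORE 1  : (empty)
PUSH -45 : -45
PUSH -9  : -45 -9
SWAP     : -9 -45
DUP      : -9 -45 -45
STORE 2  : -9 -45
ADD      : -54
STORE 2  : (empty)
LOAD 1   : 0

-54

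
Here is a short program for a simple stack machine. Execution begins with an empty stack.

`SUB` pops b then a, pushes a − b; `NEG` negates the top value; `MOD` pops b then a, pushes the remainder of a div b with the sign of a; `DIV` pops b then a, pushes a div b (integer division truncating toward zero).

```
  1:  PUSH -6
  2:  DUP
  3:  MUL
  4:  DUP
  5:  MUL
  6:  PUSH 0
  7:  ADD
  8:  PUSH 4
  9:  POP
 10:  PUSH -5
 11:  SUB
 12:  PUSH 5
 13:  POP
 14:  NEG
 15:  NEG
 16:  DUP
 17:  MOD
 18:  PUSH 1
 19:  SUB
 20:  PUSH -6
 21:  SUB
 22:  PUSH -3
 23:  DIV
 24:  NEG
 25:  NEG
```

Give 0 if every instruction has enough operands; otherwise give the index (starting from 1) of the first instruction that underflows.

0

PUSH -6 : -6
DUP     : -6 -6
MUL     : 36
DUP     : 36 36
MUL     : 1296
PUSH 0  : 1296 0
ADD     : 1296
PUSH 4  : 1296 4
POP     : 1296
PUSH -5 : 1296 -5
SUB     : 1301
PUSH 5  : 1301 5
POP     : 1301
NEG     : -1301
NEG     : 1301
DUP     : 1301 1301
MOD     : 0
PUSH 1  : 0 1
SUB     : -1
PUSH -6 : -1 -6
SUB     : 5
PUSH -3 : 5 -3
DIV     : -1
NEG     : 1
NEG     : -1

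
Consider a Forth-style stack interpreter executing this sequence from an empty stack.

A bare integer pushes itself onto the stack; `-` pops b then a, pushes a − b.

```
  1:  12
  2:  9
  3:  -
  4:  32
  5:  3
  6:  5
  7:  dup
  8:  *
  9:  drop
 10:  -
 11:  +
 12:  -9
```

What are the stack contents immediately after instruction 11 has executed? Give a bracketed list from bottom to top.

12   → [12]
9    → [12, 9]
-    → [3]
32   → [3, 32]
3    → [3, 32, 3]
5    → [3, 32, 3, 5]
dup  → [3, 32, 3, 5, 5]
*    → [3, 32, 3, 25]
drop → [3, 32, 3]
-    → [3, 29]
+    → [32]

[32]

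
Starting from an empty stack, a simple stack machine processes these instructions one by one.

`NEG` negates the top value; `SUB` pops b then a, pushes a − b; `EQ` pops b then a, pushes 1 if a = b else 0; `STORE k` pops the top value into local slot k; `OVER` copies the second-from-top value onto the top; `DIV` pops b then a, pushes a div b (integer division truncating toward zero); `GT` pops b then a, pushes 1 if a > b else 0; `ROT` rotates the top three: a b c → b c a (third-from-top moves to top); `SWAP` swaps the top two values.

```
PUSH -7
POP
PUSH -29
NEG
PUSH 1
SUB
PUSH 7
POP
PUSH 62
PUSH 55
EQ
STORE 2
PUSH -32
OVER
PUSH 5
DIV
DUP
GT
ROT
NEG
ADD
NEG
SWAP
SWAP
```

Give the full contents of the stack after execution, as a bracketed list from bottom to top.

[-32, 28]

PUSH -7   -7
POP       (empty)
PUSH -29  -29
NEG       29
PUSH 1    29 1
SUB       28
PUSH 7    28 7
POP       28
PUSH 62   28 62
PUSH 55   28 62 55
EQ        28 0
STORE 2   28
PUSH -32  28 -32
OVER      28 -32 28
PUSH 5    28 -32 28 5
DIV       28 -32 5
DUP       28 -32 5 5
GT        28 -32 0
ROT       -32 0 28
NEG       -32 0 -28
ADD       -32 -28
NEG       -32 28
SWAP      28 -32
SWAP      -32 28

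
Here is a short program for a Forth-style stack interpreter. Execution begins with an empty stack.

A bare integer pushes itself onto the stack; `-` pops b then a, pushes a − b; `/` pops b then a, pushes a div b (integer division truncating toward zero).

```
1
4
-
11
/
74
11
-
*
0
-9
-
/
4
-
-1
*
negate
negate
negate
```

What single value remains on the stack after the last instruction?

1      : 1
4      : 1 4
-      : -3
11     : -3 11
/      : 0
74     : 0 74
11     : 0 74 11
-      : 0 63
*      : 0
0      : 0 0
-9     : 0 0 -9
-      : 0 9
/      : 0
4      : 0 4
-      : -4
-1     : -4 -1
*      : 4
negate : -4
negate : 4
negate : -4

-4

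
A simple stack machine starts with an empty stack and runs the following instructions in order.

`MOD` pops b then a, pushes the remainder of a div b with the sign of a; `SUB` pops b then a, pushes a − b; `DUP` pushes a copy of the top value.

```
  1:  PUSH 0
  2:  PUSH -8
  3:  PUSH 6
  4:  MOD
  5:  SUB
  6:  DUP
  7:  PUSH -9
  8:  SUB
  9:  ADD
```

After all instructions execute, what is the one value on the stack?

PUSH 0  -> 0
PUSH -8 -> 0 -8
PUSH 6  -> 0 -8 6
MOD     -> 0 -2
SUB     -> 2
DUP     -> 2 2
PUSH -9 -> 2 2 -9
SUB     -> 2 11
ADD     -> 13

13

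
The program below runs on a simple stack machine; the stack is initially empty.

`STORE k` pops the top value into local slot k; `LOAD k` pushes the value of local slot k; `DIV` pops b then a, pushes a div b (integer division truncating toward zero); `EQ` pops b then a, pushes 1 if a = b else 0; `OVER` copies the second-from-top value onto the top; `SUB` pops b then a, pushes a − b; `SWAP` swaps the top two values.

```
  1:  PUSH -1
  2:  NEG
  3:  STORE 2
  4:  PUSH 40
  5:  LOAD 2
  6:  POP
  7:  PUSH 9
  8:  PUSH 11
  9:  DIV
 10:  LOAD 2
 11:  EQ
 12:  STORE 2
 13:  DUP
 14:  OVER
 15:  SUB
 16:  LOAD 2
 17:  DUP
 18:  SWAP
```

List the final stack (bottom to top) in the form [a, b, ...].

PUSH -1 : -1
NEG     : 1
STORE 2 : (empty)
PUSH 40 : 40
LOAD 2  : 40 1
POP     : 40
PUSH 9  : 40 9
PUSH 11 : 40 9 11
DIV     : 40 0
LOAD 2  : 40 0 1
EQ      : 40 0
STORE 2 : 40
DUP     : 40 40
OVER    : 40 40 40
SUB     : 40 0
LOAD 2  : 40 0 0
DUP     : 40 0 0 0
SWAP    : 40 0 0 0

[40, 0, 0, 0]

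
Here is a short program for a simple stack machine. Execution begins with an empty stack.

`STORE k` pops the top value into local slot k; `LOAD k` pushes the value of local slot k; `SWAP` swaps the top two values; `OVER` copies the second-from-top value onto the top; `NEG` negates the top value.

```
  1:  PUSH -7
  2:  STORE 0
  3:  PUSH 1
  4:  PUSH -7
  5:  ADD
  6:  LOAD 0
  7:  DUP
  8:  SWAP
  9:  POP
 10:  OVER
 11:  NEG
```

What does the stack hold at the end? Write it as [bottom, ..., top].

PUSH -7 -> [-7]
STORE 0 -> []
PUSH 1  -> [1]
PUSH -7 -> [1, -7]
ADD     -> [-6]
LOAD 0  -> [-6, -7]
DUP     -> [-6, -7, -7]
SWAP    -> [-6, -7, -7]
POP     -> [-6, -7]
OVER    -> [-6, -7, -6]
NEG     -> [-6, -7, 6]

[-6, -7, 6]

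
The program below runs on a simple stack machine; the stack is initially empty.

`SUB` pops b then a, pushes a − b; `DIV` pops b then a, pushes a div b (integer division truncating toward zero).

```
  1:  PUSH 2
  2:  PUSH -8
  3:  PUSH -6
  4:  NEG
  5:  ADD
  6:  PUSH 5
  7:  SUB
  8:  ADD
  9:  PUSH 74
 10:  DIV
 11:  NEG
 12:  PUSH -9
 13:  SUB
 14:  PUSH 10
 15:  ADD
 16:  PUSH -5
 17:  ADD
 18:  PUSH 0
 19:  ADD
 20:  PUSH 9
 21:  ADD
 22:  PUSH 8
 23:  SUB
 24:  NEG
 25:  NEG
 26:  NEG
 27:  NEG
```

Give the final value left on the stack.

15

PUSH 2  : [2]
PUSH -8 : [2, -8]
PUSH -6 : [2, -8, -6]
NEG     : [2, -8, 6]
ADD     : [2, -2]
PUSH 5  : [2, -2, 5]
SUB     : [2, -7]
ADD     : [-5]
PUSH 74 : [-5, 74]
DIV     : [0]
NEG     : [0]
PUSH -9 : [0, -9]
SUB     : [9]
PUSH 10 : [9, 10]
ADD     : [19]
PUSH -5 : [19, -5]
ADD     : [14]
PUSH 0  : [14, 0]
ADD     : [14]
PUSH 9  : [14, 9]
ADD     : [23]
PUSH 8  : [23, 8]
SUB     : [15]
NEG     : [-15]
NEG     : [15]
NEG     : [-15]
NEG     : [15]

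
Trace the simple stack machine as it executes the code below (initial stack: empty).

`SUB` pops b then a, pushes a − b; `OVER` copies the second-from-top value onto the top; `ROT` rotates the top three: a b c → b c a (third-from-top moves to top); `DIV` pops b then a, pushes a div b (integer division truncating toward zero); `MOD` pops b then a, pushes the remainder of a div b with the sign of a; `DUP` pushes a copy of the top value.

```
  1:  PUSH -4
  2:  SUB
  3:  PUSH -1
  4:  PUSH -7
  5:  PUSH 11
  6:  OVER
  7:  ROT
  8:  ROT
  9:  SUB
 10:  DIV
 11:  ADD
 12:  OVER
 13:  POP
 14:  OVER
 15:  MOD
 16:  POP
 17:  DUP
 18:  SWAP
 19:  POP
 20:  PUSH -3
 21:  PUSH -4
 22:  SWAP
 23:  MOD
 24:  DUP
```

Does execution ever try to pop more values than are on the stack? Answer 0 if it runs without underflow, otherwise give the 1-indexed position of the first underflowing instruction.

PUSH -4  -4
SUB  — needs 2 operands, stack has 1 → underflow

2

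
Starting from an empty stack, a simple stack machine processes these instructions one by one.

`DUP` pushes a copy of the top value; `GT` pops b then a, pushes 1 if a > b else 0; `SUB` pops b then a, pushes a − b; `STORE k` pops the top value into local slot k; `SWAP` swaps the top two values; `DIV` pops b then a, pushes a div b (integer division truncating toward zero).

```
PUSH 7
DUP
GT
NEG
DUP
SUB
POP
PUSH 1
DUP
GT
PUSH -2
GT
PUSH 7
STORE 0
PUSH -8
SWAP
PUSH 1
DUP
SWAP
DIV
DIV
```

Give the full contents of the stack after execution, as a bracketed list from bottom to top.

PUSH 7   7
DUP      7 7
GT       0
NEG      0
DUP      0 0
SUB      0
POP      (empty)
PUSH 1   1
DUP      1 1
GT       0
PUSH -2  0 -2
GT       1
PUSH 7   1 7
STORE 0  1
PUSH -8  1 -8
SWAP     -8 1
PUSH 1   -8 1 1
DUP      -8 1 1 1
SWAP     -8 1 1 1
DIV      -8 1 1
DIV      -8 1

[-8, 1]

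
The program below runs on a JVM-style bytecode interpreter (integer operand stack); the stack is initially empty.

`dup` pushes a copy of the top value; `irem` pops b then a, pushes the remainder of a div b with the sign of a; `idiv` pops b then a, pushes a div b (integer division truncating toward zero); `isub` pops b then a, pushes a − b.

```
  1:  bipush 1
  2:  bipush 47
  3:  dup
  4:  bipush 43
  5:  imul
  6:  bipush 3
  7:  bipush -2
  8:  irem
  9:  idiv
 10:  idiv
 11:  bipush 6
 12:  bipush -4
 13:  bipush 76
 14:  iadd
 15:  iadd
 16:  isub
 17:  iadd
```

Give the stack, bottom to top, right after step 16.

bipush 1  → 1
bipush 47 → 1 47
dup       → 1 47 47
bipush 43 → 1 47 47 43
imul      → 1 47 2021
bipush 3  → 1 47 2021 3
bipush -2 → 1 47 2021 3 -2
irem      → 1 47 2021 1
idiv      → 1 47 2021
idiv      → 1 0
bipush 6  → 1 0 6
bipush -4 → 1 0 6 -4
bipush 76 → 1 0 6 -4 76
iadd      → 1 0 6 72
iadd      → 1 0 78
isub      → 1 -78

[1, -78]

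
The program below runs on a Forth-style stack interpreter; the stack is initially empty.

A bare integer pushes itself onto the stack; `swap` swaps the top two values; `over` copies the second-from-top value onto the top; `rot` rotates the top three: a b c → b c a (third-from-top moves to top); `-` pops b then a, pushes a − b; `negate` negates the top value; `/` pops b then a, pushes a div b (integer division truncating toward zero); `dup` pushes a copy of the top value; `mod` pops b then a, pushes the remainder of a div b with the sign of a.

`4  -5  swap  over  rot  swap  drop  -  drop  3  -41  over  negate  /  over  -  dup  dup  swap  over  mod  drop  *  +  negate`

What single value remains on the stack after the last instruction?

-103

4       [4]
-5      [4, -5]
swap    [-5, 4]
over    [-5, 4, -5]
rot     [4, -5, -5]
swap    [4, -5, -5]
drop    [4, -5]
-       [9]
drop    []
3       [3]
-41     [3, -41]
over    [3, -41, 3]
negate  [3, -41, -3]
/       [3, 13]
over    [3, 13, 3]
-       [3, 10]
dup     [3, 10, 10]
dup     [3, 10, 10, 10]
swap    [3, 10, 10, 10]
over    [3, 10, 10, 10, 10]
mod     [3, 10, 10, 0]
drop    [3, 10, 10]
*       [3, 100]
+       [103]
negate  [-103]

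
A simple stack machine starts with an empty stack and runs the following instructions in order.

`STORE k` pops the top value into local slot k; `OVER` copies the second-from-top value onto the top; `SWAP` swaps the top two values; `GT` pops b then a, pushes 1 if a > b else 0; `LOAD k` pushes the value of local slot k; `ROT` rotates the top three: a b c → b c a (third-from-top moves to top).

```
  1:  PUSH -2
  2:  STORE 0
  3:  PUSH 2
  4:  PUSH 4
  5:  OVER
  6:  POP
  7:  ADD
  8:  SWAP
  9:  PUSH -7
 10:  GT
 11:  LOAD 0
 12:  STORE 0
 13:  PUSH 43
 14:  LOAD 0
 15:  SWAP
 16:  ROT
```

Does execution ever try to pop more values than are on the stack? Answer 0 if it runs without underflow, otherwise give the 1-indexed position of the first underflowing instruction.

8

PUSH -2 -> -2
STORE 0 -> (empty)
PUSH 2  -> 2
PUSH 4  -> 2 4
OVER    -> 2 4 2
POP     -> 2 4
ADD     -> 6
SWAP  — needs 2 operands, stack has 1 → underflow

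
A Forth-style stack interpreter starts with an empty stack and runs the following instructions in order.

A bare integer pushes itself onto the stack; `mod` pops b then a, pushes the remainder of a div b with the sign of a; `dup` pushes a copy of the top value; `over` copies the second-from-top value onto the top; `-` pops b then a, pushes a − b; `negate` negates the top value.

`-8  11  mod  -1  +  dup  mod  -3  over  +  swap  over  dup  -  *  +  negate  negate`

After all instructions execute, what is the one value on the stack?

-8      [-8]
11      [-8, 11]
mod     [-8]
-1      [-8, -1]
+       [-9]
dup     [-9, -9]
mod     [0]
-3      [0, -3]
over    [0, -3, 0]
+       [0, -3]
swap    [-3, 0]
over    [-3, 0, -3]
dup     [-3, 0, -3, -3]
-       [-3, 0, 0]
*       [-3, 0]
+       [-3]
negate  [3]
negate  [-3]

-3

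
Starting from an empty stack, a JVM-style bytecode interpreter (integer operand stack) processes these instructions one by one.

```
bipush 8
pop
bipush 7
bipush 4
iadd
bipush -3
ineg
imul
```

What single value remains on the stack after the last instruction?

bipush 8  → 8
pop       → (empty)
bipush 7  → 7
bipush 4  → 7 4
iadd      → 11
bipush -3 → 11 -3
ineg      → 11 3
imul      → 33

33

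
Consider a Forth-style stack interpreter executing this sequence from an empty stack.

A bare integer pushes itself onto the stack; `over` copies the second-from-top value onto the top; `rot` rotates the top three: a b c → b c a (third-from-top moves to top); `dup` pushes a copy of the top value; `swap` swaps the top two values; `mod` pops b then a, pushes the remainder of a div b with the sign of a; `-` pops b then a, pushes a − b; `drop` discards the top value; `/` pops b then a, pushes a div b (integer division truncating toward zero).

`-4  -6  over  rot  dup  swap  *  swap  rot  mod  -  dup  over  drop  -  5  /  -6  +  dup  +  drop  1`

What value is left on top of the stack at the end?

1

-4    -4
-6    -4 -6
over  -4 -6 -4
rot   -6 -4 -4
dup   -6 -4 -4 -4
swap  -6 -4 -4 -4
*     -6 -4 16
swap  -6 16 -4
rot   16 -4 -6
mod   16 -4
-     20
dup   20 20
over  20 20 20
drop  20 20
-     0
5     0 5
/     0
-6    0 -6
+     -6
dup   -6 -6
+     -12
drop  (empty)
1     1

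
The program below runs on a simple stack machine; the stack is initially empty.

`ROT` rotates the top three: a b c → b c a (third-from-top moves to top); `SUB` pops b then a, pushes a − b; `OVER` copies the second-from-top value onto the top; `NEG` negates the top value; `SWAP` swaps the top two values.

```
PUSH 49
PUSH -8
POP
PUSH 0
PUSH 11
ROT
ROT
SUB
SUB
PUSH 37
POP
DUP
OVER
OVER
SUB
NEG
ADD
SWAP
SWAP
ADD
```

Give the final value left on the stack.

PUSH 49  [49]
PUSH -8  [49, -8]
POP      [49]
PUSH 0   [49, 0]
PUSH 11  [49, 0, 11]
ROT      [0, 11, 49]
ROT      [11, 49, 0]
SUB      [11, 49]
SUB      [-38]
PUSH 37  [-38, 37]
POP      [-38]
DUP      [-38, -38]
OVER     [-38, -38, -38]
OVER     [-38, -38, -38, -38]
SUB      [-38, -38, 0]
NEG      [-38, -38, 0]
ADD      [-38, -38]
SWAP     [-38, -38]
SWAP     [-38, -38]
ADD      [-76]

-76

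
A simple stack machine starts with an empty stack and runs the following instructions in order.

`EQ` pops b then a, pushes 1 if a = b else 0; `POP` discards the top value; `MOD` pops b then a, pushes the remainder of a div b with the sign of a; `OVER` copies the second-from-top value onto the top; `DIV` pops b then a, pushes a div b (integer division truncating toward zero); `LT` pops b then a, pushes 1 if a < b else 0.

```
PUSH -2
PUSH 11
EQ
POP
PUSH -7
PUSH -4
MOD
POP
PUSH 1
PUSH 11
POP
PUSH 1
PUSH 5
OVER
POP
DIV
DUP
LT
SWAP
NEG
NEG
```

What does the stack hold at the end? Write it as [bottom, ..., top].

PUSH -2 -> [-2]
PUSH 11 -> [-2, 11]
EQ      -> [0]
POP     -> []
PUSH -7 -> [-7]
PUSH -4 -> [-7, -4]
MOD     -> [-3]
POP     -> []
PUSH 1  -> [1]
PUSH 11 -> [1, 11]
POP     -> [1]
PUSH 1  -> [1, 1]
PUSH 5  -> [1, 1, 5]
OVER    -> [1, 1, 5, 1]
POP     -> [1, 1, 5]
DIV     -> [1, 0]
DUP     -> [1, 0, 0]
LT      -> [1, 0]
SWAP    -> [0, 1]
NEG     -> [0, -1]
NEG     -> [0, 1]

[0, 1]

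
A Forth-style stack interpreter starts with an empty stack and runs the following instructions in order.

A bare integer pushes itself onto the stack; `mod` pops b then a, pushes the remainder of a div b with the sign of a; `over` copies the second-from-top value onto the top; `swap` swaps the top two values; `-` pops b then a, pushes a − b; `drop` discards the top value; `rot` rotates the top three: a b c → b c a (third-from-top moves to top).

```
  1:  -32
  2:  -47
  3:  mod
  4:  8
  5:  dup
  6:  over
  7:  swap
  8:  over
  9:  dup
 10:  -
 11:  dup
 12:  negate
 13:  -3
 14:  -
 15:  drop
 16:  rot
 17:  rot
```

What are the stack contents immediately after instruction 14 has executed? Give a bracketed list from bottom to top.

-32    : [-32]
-47    : [-32, -47]
mod    : [-32]
8      : [-32, 8]
dup    : [-32, 8, 8]
over   : [-32, 8, 8, 8]
swap   : [-32, 8, 8, 8]
over   : [-32, 8, 8, 8, 8]
dup    : [-32, 8, 8, 8, 8, 8]
-      : [-32, 8, 8, 8, 0]
dup    : [-32, 8, 8, 8, 0, 0]
negate : [-32, 8, 8, 8, 0, 0]
-3     : [-32, 8, 8, 8, 0, 0, -3]
-      : [-32, 8, 8, 8, 0, 3]

[-32, 8, 8, 8, 0, 3]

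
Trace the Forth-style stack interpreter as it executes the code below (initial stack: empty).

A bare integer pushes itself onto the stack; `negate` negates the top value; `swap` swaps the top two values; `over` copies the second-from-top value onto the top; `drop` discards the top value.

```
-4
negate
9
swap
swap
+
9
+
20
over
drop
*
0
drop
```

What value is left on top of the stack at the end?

440

-4     : -4
negate : 4
9      : 4 9
swap   : 9 4
swap   : 4 9
+      : 13
9      : 13 9
+      : 22
20     : 22 20
over   : 22 20 22
drop   : 22 20
*      : 440
0      : 440 0
drop   : 440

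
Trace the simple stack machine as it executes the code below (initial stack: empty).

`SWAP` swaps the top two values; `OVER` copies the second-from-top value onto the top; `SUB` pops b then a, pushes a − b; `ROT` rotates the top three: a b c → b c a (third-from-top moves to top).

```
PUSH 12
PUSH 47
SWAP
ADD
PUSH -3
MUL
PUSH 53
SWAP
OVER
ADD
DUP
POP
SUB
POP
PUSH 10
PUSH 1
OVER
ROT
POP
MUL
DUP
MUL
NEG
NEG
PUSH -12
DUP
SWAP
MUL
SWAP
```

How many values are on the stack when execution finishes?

2

PUSH 12   12
PUSH 47   12 47
SWAP      47 12
ADD       59
PUSH -3   59 -3
MUL       -177
PUSH 53   -177 53
SWAP      53 -177
OVER      53 -177 53
ADD       53 -124
DUP       53 -124 -124
POP       53 -124
SUB       177
POP       (empty)
PUSH 10   10
PUSH 1    10 1
OVER      10 1 10
ROT       1 10 10
POP       1 10
MUL       10
DUP       10 10
MUL       100
NEG       -100
NEG       100
PUSH -12  100 -12
DUP       100 -12 -12
SWAP      100 -12 -12
MUL       100 144
SWAP      144 100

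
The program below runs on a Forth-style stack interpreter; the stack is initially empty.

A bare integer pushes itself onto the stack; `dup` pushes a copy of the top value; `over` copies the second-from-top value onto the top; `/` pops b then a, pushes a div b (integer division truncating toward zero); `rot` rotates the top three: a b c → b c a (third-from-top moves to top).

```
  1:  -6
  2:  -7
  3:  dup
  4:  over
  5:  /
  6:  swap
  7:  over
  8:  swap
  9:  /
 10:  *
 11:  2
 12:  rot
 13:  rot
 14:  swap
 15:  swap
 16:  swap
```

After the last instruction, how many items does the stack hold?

-6   → [-6]
-7   → [-6, -7]
dup  → [-6, -7, -7]
over → [-6, -7, -7, -7]
/    → [-6, -7, 1]
swap → [-6, 1, -7]
over → [-6, 1, -7, 1]
swap → [-6, 1, 1, -7]
/    → [-6, 1, 0]
*    → [-6, 0]
2    → [-6, 0, 2]
rot  → [0, 2, -6]
rot  → [2, -6, 0]
swap → [2, 0, -6]
swap → [2, -6, 0]
swap → [2, 0, -6]

3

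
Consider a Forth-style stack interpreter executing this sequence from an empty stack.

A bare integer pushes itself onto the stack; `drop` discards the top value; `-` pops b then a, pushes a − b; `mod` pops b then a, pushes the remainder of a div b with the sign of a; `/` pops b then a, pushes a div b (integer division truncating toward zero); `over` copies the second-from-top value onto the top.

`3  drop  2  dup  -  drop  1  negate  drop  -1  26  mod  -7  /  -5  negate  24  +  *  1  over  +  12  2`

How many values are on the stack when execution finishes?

3      → [3]
drop   → []
2      → [2]
dup    → [2, 2]
-      → [0]
drop   → []
1      → [1]
negate → [-1]
drop   → []
-1     → [-1]
26     → [-1, 26]
mod    → [-1]
-7     → [-1, -7]
/      → [0]
-5     → [0, -5]
negate → [0, 5]
24     → [0, 5, 24]
+      → [0, 29]
*      → [0]
1      → [0, 1]
over   → [0, 1, 0]
+      → [0, 1]
12     → [0, 1, 12]
2      → [0, 1, 12, 2]

4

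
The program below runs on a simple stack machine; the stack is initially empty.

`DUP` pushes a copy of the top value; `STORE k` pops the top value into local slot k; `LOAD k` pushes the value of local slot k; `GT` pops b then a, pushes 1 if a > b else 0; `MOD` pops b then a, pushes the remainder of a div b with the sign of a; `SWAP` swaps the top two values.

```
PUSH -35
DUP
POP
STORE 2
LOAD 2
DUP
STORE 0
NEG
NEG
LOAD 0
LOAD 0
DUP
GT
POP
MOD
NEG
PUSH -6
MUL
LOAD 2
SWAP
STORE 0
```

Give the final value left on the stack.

PUSH -35 → [-35]
DUP      → [-35, -35]
POP      → [-35]
STORE 2  → []
LOAD 2   → [-35]
DUP      → [-35, -35]
STORE 0  → [-35]
NEG      → [35]
NEG      → [-35]
LOAD 0   → [-35, -35]
LOAD 0   → [-35, -35, -35]
DUP      → [-35, -35, -35, -35]
GT       → [-35, -35, 0]
POP      → [-35, -35]
MOD      → [0]
NEG      → [0]
PUSH -6  → [0, -6]
MUL      → [0]
LOAD 2   → [0, -35]
SWAP     → [-35, 0]
STORE 0  → [-35]

-35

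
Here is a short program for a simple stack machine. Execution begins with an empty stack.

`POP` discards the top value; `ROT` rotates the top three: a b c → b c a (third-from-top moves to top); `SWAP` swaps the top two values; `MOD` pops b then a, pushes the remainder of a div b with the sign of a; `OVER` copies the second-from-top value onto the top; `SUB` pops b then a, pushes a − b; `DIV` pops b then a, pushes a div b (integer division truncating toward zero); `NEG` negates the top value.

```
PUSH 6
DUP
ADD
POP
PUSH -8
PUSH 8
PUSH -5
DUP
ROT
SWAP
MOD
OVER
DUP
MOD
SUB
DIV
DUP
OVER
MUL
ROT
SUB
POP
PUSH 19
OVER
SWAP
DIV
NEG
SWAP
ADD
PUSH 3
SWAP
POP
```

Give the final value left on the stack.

3

PUSH 6  → 6
DUP     → 6 6
ADD     → 12
POP     → (empty)
PUSH -8 → -8
PUSH 8  → -8 8
PUSH -5 → -8 8 -5
DUP     → -8 8 -5 -5
ROT     → -8 -5 -5 8
SWAP    → -8 -5 8 -5
MOD     → -8 -5 3
OVER    → -8 -5 3 -5
DUP     → -8 -5 3 -5 -5
MOD     → -8 -5 3 0
SUB     → -8 -5 3
DIV     → -8 -1
DUP     → -8 -1 -1
OVER    → -8 -1 -1 -1
MUL     → -8 -1 1
ROT     → -1 1 -8
SUB     → -1 9
POP     → -1
PUSH 19 → -1 19
OVER    → -1 19 -1
SWAP    → -1 -1 19
DIV     → -1 0
NEG     → -1 0
SWAP    → 0 -1
ADD     → -1
PUSH 3  → -1 3
SWAP    → 3 -1
POP     → 3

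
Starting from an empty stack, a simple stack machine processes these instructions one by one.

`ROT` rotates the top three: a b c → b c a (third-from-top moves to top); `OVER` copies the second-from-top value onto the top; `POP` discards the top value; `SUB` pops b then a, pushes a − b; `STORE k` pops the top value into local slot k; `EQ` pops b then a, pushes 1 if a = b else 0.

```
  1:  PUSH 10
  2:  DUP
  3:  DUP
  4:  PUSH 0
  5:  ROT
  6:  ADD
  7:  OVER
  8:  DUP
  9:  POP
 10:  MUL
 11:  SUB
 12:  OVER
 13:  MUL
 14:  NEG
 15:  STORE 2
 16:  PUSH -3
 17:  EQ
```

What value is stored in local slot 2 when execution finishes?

900

PUSH 10 : 10
DUP     : 10 10
DUP     : 10 10 10
PUSH 0  : 10 10 10 0
ROT     : 10 10 0 10
ADD     : 10 10 10
OVER    : 10 10 10 10
DUP     : 10 10 10 10 10
POP     : 10 10 10 10
MUL     : 10 10 100
SUB     : 10 -90
OVER    : 10 -90 10
MUL     : 10 -900
NEG     : 10 900
STORE 2 : 10
PUSH -3 : 10 -3
EQ      : 0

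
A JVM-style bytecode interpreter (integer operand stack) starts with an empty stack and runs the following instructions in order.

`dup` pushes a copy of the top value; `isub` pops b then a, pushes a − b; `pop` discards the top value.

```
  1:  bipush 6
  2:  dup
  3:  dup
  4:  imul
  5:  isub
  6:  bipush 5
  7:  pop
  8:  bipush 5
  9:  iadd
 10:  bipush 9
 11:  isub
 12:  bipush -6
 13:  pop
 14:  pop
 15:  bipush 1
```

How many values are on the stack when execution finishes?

bipush 6  : [6]
dup       : [6, 6]
dup       : [6, 6, 6]
imul      : [6, 36]
isub      : [-30]
bipush 5  : [-30, 5]
pop       : [-30]
bipush 5  : [-30, 5]
iadd      : [-25]
bipush 9  : [-25, 9]
isub      : [-34]
bipush -6 : [-34, -6]
pop       : [-34]
pop       : []
bipush 1  : [1]

1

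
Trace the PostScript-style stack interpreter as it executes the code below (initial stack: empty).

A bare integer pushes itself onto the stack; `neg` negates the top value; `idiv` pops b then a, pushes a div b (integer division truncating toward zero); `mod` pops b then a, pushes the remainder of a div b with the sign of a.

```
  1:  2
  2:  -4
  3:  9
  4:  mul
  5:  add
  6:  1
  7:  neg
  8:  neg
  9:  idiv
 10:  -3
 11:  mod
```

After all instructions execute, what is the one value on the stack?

2    -> [2]
-4   -> [2, -4]
9    -> [2, -4, 9]
mul  -> [2, -36]
add  -> [-34]
1    -> [-34, 1]
neg  -> [-34, -1]
neg  -> [-34, 1]
idiv -> [-34]
-3   -> [-34, -3]
mod  -> [-1]

-1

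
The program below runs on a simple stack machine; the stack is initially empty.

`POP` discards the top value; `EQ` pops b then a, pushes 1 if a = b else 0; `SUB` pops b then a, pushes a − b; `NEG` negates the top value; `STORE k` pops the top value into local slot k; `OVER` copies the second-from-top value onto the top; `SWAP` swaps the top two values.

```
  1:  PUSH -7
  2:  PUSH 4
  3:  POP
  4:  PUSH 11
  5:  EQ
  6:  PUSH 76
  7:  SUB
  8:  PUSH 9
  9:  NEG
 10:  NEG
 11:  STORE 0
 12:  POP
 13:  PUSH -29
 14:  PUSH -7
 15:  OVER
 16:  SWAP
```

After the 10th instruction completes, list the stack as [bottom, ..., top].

[-76, 9]

PUSH -7 → -7
PUSH 4  → -7 4
POP     → -7
PUSH 11 → -7 11
EQ      → 0
PUSH 76 → 0 76
SUB     → -76
PUSH 9  → -76 9
NEG     → -76 -9
NEG     → -76 9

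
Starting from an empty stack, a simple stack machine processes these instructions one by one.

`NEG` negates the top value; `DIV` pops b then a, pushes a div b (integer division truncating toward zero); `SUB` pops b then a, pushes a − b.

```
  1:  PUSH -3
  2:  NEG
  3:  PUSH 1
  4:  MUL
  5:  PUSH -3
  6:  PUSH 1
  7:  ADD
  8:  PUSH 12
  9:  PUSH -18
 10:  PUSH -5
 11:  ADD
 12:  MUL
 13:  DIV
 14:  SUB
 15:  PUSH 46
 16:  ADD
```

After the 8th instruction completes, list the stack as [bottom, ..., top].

PUSH -3  [-3]
NEG      [3]
PUSH 1   [3, 1]
MUL      [3]
PUSH -3  [3, -3]
PUSH 1   [3, -3, 1]
ADD      [3, -2]
PUSH 12  [3, -2, 12]

[3, -2, 12]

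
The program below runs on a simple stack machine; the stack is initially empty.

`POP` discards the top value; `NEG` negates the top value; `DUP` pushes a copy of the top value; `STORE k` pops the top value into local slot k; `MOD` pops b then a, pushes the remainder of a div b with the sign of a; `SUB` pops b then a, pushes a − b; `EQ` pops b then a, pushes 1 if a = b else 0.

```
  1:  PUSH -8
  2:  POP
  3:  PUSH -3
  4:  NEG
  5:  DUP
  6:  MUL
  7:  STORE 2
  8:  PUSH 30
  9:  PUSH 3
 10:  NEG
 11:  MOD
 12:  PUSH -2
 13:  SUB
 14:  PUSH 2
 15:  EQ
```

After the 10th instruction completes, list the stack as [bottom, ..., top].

[30, -3]

PUSH -8 : -8
POP     : (empty)
PUSH -3 : -3
NEG     : 3
DUP     : 3 3
MUL     : 9
STORE 2 : (empty)
PUSH 30 : 30
PUSH 3  : 30 3
NEG     : 30 -3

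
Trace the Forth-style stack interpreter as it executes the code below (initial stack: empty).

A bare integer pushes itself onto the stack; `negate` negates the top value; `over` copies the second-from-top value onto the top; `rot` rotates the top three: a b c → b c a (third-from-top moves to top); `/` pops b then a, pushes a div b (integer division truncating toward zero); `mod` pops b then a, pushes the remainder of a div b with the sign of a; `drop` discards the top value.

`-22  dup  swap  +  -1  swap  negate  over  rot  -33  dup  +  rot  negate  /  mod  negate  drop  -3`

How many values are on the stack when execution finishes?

2

-22    -> -22
dup    -> -22 -22
swap   -> -22 -22
+      -> -44
-1     -> -44 -1
swap   -> -1 -44
negate -> -1 44
over   -> -1 44 -1
rot    -> 44 -1 -1
-33    -> 44 -1 -1 -33
dup    -> 44 -1 -1 -33 -33
+      -> 44 -1 -1 -66
rot    -> 44 -1 -66 -1
negate -> 44 -1 -66 1
/      -> 44 -1 -66
mod    -> 44 -1
negate -> 44 1
drop   -> 44
-3     -> 44 -3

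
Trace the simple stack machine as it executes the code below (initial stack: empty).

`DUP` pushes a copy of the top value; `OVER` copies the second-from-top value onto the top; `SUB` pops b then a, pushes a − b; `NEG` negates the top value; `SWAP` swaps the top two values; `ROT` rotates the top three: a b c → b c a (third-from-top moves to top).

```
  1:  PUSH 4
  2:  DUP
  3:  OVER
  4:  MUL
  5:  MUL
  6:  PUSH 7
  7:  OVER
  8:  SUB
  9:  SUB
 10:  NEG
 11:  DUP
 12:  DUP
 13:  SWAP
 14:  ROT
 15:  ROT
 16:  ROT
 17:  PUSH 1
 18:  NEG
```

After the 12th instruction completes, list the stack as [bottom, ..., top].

PUSH 4 -> [4]
DUP    -> [4, 4]
OVER   -> [4, 4, 4]
MUL    -> [4, 16]
MUL    -> [64]
PUSH 7 -> [64, 7]
OVER   -> [64, 7, 64]
SUB    -> [64, -57]
SUB    -> [121]
NEG    -> [-121]
DUP    -> [-121, -121]
DUP    -> [-121, -121, -121]

[-121, -121, -121]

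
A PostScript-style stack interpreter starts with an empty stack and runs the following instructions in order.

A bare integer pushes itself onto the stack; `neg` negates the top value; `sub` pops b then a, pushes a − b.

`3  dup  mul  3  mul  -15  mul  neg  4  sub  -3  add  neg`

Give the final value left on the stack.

-398

3   -> 3
dup -> 3 3
mul -> 9
3   -> 9 3
mul -> 27
-15 -> 27 -15
mul -> -405
neg -> 405
4   -> 405 4
sub -> 401
-3  -> 401 -3
add -> 398
neg -> -398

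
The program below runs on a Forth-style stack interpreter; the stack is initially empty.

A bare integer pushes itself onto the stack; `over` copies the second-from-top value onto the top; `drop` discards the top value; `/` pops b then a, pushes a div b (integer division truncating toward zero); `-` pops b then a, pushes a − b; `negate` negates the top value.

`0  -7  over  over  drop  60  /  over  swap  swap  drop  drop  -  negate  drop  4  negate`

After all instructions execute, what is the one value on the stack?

-4

0      → 0
-7     → 0 -7
over   → 0 -7 0
over   → 0 -7 0 -7
drop   → 0 -7 0
60     → 0 -7 0 60
/      → 0 -7 0
over   → 0 -7 0 -7
swap   → 0 -7 -7 0
swap   → 0 -7 0 -7
drop   → 0 -7 0
drop   → 0 -7
-      → 7
negate → -7
drop   → (empty)
4      → 4
negate → -4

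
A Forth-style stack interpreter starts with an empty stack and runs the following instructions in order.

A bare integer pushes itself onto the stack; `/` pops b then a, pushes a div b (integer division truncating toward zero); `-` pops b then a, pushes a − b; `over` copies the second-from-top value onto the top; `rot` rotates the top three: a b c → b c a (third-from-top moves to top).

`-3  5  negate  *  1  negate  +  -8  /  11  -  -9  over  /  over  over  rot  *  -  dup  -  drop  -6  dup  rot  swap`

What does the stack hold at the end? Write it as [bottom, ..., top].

-3     -> -3
5      -> -3 5
negate -> -3 -5
*      -> 15
1      -> 15 1
negate -> 15 -1
+      -> 14
-8     -> 14 -8
/      -> -1
11     -> -1 11
-      -> -12
-9     -> -12 -9
over   -> -12 -9 -12
/      -> -12 0
over   -> -12 0 -12
over   -> -12 0 -12 0
rot    -> -12 -12 0 0
*      -> -12 -12 0
-      -> -12 -12
dup    -> -12 -12 -12
-      -> -12 0
drop   -> -12
-6     -> -12 -6
dup    -> -12 -6 -6
rot    -> -6 -6 -12
swap   -> -6 -12 -6

[-6, -12, -6]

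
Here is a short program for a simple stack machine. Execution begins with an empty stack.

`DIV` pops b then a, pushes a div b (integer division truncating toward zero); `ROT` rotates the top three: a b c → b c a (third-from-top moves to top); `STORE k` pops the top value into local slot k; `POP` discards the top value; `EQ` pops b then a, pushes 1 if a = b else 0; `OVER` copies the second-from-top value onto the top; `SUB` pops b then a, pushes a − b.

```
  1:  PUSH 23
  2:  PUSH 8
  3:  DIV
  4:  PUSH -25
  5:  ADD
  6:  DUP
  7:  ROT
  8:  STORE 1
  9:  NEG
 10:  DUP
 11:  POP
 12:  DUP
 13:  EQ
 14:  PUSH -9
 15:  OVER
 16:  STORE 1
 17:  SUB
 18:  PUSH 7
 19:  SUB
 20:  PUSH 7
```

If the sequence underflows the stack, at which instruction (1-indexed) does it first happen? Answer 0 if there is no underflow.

PUSH 23  -> 23
PUSH 8   -> 23 8
DIV      -> 2
PUSH -25 -> 2 -25
ADD      -> -23
DUP      -> -23 -23
ROT  — needs 3 operands, stack has 2 → underflow

7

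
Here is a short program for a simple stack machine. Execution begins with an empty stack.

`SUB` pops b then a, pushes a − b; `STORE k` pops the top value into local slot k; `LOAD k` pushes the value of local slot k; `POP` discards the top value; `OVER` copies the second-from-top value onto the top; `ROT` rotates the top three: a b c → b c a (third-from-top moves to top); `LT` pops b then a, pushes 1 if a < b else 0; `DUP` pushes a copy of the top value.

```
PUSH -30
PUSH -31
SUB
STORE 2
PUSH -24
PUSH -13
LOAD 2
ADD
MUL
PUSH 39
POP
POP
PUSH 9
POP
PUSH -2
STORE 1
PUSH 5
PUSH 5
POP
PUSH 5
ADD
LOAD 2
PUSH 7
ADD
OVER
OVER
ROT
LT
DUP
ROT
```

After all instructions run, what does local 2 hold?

PUSH -30 → [-30]
PUSH -31 → [-30, -31]
SUB      → [1]
STORE 2  → []
PUSH -24 → [-24]
PUSH -13 → [-24, -13]
LOAD 2   → [-24, -13, 1]
ADD      → [-24, -12]
MUL      → [288]
PUSH 39  → [288, 39]
POP      → [288]
POP      → []
PUSH 9   → [9]
POP      → []
PUSH -2  → [-2]
STORE 1  → []
PUSH 5   → [5]
PUSH 5   → [5, 5]
POP      → [5]
PUSH 5   → [5, 5]
ADD      → [10]
LOAD 2   → [10, 1]
PUSH 7   → [10, 1, 7]
ADD      → [10, 8]
OVER     → [10, 8, 10]
OVER     → [10, 8, 10, 8]
ROT      → [10, 10, 8, 8]
LT       → [10, 10, 0]
DUP      → [10, 10, 0, 0]
ROT      → [10, 0, 0, 10]

1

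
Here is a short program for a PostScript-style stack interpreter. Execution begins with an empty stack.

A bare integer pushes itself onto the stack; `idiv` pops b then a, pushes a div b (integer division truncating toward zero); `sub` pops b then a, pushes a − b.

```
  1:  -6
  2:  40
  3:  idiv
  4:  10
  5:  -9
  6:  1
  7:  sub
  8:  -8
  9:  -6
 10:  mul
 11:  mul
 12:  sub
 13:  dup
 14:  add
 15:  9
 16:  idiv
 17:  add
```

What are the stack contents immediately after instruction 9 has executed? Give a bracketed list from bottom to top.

[0, 10, -10, -8, -6]

-6   : -6
40   : -6 40
idiv : 0
10   : 0 10
-9   : 0 10 -9
1    : 0 10 -9 1
sub  : 0 10 -10
-8   : 0 10 -10 -8
-6   : 0 10 -10 -8 -6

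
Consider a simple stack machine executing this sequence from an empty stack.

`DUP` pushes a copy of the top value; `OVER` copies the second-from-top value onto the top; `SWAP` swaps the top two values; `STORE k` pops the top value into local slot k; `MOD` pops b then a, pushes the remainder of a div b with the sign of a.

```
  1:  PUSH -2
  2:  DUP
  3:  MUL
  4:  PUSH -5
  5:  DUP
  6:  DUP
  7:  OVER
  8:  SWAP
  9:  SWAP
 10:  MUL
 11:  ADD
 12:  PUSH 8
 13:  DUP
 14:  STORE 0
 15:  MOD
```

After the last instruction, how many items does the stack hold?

3

PUSH -2 : -2
DUP     : -2 -2
MUL     : 4
PUSH -5 : 4 -5
DUP     : 4 -5 -5
DUP     : 4 -5 -5 -5
OVER    : 4 -5 -5 -5 -5
SWAP    : 4 -5 -5 -5 -5
SWAP    : 4 -5 -5 -5 -5
MUL     : 4 -5 -5 25
ADD     : 4 -5 20
PUSH 8  : 4 -5 20 8
DUP     : 4 -5 20 8 8
STORE 0 : 4 -5 20 8
MOD     : 4 -5 4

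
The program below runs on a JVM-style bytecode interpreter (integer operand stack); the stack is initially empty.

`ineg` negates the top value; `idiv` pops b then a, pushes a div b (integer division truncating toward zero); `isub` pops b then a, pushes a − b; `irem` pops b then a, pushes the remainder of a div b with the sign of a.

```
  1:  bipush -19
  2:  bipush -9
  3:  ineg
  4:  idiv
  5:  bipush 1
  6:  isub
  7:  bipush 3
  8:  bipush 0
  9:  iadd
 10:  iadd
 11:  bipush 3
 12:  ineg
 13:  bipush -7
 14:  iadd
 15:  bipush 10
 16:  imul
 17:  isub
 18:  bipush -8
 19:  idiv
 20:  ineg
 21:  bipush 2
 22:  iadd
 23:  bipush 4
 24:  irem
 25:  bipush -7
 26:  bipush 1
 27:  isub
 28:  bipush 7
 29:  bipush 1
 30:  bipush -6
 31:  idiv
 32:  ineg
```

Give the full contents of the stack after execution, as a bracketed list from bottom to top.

bipush -19  [-19]
bipush -9   [-19, -9]
ineg        [-19, 9]
idiv        [-2]
bipush 1    [-2, 1]
isub        [-3]
bipush 3    [-3, 3]
bipush 0    [-3, 3, 0]
iadd        [-3, 3]
iadd        [0]
bipush 3    [0, 3]
ineg        [0, -3]
bipush -7   [0, -3, -7]
iadd        [0, -10]
bipush 10   [0, -10, 10]
imul        [0, -100]
isub        [100]
bipush -8   [100, -8]
idiv        [-12]
ineg        [12]
bipush 2    [12, 2]
iadd        [14]
bipush 4    [14, 4]
irem        [2]
bipush -7   [2, -7]
bipush 1    [2, -7, 1]
isub        [2, -8]
bipush 7    [2, -8, 7]
bipush 1    [2, -8, 7, 1]
bipush -6   [2, -8, 7, 1, -6]
idiv        [2, -8, 7, 0]
ineg        [2, -8, 7, 0]

[2, -8, 7, 0]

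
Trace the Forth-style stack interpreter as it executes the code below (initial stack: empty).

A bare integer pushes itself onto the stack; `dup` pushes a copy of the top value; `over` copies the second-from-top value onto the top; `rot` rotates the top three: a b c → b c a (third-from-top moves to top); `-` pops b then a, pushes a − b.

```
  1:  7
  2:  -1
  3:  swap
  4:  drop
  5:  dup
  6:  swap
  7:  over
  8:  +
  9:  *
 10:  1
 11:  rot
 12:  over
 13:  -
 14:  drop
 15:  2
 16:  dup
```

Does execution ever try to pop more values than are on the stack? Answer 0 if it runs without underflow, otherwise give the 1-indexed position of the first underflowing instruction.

7    → 7
-1   → 7 -1
swap → -1 7
drop → -1
dup  → -1 -1
swap → -1 -1
over → -1 -1 -1
+    → -1 -2
*    → 2
1    → 2 1
rot  — needs 3 operands, stack has 2 → underflow

11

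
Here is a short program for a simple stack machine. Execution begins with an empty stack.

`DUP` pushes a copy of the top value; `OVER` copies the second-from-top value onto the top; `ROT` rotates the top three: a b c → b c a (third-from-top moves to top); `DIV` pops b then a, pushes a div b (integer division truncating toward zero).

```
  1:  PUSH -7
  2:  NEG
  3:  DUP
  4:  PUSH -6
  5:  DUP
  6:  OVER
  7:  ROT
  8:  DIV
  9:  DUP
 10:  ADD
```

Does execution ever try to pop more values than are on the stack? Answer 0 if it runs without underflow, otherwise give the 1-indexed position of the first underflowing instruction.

0

PUSH -7  [-7]
NEG      [7]
DUP      [7, 7]
PUSH -6  [7, 7, -6]
DUP      [7, 7, -6, -6]
OVER     [7, 7, -6, -6, -6]
ROT      [7, 7, -6, -6, -6]
DIV      [7, 7, -6, 1]
DUP      [7, 7, -6, 1, 1]
ADD      [7, 7, -6, 2]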